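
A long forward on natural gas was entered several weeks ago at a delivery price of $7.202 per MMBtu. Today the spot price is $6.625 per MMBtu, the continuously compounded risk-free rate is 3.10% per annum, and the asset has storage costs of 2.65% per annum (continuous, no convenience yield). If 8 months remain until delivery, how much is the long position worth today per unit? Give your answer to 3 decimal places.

-$0.312 per MMBtu

Current fair forward for the remaining 8 months: F = S·e^((r + u)·T), (r + u) = 0.0310 + 0.0265 = 0.0575
F = 6.625 · e^(0.0575 × 8/12) = 6.625 × 1.039078 = 6.8839
Value of long forward = (F − K)·e^(−rT) = (6.8839 − 7.202) · e^(−0.0310·8/12)
= -0.3181 × 0.979545 = -0.312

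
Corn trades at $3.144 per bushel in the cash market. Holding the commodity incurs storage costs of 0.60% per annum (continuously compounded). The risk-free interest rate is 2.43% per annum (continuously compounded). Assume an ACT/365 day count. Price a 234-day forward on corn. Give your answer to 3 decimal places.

Net carry = r + u − y = 0.0243 + 0.0060 − 0.0000 = 0.0303
F = S·e^((r+u−y)T) = 3.144 · e^(0.0303 × 234/365) = 3.144 · e^0.019425
= 3.144 × 1.019615 = $3.206 per bushel

$3.206 per bushel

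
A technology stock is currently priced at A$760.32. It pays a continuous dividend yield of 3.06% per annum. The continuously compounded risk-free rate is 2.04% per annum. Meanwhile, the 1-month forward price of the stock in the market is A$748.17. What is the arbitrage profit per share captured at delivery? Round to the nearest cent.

Fair forward: F* = S·e^(carry·T), with carry = (r − q) = 0.0204 − 0.0306 = -0.0102
F* = 760.32 · e^(-0.0102 × 1/12) = 760.32 · e^-0.000850 = 760.32 × 0.999150 = A$759.6737
Market A$748.17 < fair A$759.6737: forward underpriced → reverse cash-and-carry (short spot, go long the forward).
At maturity, profit = |F_mkt − F*| = |748.17 − 759.6737| = A$11.50 per share

A$11.50 per share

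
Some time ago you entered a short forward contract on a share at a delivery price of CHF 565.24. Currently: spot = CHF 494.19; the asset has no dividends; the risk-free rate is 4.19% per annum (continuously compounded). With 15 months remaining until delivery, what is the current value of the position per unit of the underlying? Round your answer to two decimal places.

Current fair forward for the remaining 15 months: F = S·e^(r·T), r = 0.0419
F = 494.19 · e^(0.0419 × 15/12) = 494.19 × 1.053771 = 520.7631
Value of long forward = (F − K)·e^(−rT) = (520.7631 − 565.24) · e^(−0.0419·15/12)
= -44.4769 × 0.948973 = -42.21
Short position value = −(long value) = CHF 42.21

CHF 42.21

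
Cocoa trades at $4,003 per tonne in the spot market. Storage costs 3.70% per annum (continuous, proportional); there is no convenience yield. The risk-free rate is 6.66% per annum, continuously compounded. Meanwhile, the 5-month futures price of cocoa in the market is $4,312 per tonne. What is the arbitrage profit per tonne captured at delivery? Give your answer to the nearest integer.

Fair futures: F* = S·e^(carry·T), with carry = (r + u) = 0.0666 + 0.0370 = 0.1036
F* = 4003 · e^(0.1036 × 5/12) = 4003 · e^0.043167 = 4003 × 1.044112 = $4179.5803
Market $4312 > fair $4179.5803: forward overpriced → cash-and-carry (buy spot, short the forward).
At maturity, profit = |F_mkt − F*| = |4312 − 4179.5803| = $132 per tonne

$132 per tonne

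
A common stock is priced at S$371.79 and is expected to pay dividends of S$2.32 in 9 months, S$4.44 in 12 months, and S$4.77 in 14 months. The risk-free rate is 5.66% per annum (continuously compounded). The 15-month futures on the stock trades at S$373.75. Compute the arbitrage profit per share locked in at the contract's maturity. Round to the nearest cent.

S$13.61 per share

PV(dividends) I = 2.32·e^(−0.0566·9/12) + 4.44·e^(−0.0566·12/12) + 4.77·e^(−0.0566·14/12) = 10.8844
Fair futures F* = (S − I)·e^(rT) = (371.79 − 10.8844)·e^0.070750 = 360.9056 × 1.073313 = 387.3647
Market S$373.75 < fair 387.3647: forward underpriced → reverse cash-and-carry (short the stock, invest proceeds at r, pay the dividends, go long the forward).
Profit at T = |F_mkt − F*| = |373.75 − 387.3647| = S$13.61 per share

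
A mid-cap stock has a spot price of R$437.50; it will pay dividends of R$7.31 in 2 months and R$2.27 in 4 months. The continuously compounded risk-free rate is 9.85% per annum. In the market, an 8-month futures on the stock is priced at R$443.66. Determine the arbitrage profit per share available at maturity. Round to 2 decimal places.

R$13.51 per share

PV(dividends) I = 7.31·e^(−0.0985·2/12) + 2.27·e^(−0.0985·4/12) = 9.3877
Fair futures F* = (S − I)·e^(rT) = (437.50 − 9.3877)·e^0.065667 = 428.1123 × 1.067871 = 457.1687
Market R$443.66 < fair 457.1687: forward underpriced → reverse cash-and-carry (short the stock, invest proceeds at r, pay the dividends, go long the forward).
Profit at T = |F_mkt − F*| = |443.66 − 457.1687| = R$13.51 per share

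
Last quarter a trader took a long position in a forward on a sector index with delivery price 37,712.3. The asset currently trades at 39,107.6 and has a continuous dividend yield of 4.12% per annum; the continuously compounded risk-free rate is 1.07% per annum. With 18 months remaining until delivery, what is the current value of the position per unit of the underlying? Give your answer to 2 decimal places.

Current fair forward for the remaining 18 months: F = S·e^((r − q)·T), (r − q) = 0.0107 − 0.0412 = -0.0305
F = 39107.6 · e^(-0.0305 × 18/12) = 39107.6 × 0.95528075 = 37358.7375
Value of long forward = (F − K)·e^(−rT) = (37358.7375 − 37712.3) · e^(−0.0107·18/12)
= -353.5625 × 0.98407811 = -347.93

-347.93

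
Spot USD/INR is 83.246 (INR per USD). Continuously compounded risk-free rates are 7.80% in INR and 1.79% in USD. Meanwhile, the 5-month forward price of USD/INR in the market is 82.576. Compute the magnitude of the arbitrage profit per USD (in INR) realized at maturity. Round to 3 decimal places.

Fair forward: F* = S·e^(carry·T), with carry = (r_INR − r_USD) = 0.0780 − 0.0179 = 0.0601
F* = 83.246 · e^(0.0601 × 5/12) = 83.246 · e^0.025042 = 83.246 × 1.025358 = 85.3570
Market 82.576 < fair 85.3570: forward underpriced → reverse cash-and-carry (short spot, go long the forward).
At maturity, profit = |F_mkt − F*| = |82.576 − 85.3570| = 2.781 per USD (in INR)

2.781 per USD (in INR)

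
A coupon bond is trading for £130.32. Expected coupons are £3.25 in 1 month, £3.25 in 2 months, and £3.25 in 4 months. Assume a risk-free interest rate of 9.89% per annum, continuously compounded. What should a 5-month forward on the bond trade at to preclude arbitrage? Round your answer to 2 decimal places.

PV(coupons) I = 3.25·e^(−0.0989·1/12) + 3.25·e^(−0.0989·2/12) + 3.25·e^(−0.0989·4/12)
I = 3.2233 + 3.1969 + 3.1446 = 9.5648
F = (S − I)·e^(rT) = (130.32 − 9.5648) · e^(0.0989·5/12)
= 120.7552 · e^0.041208 = 120.7552 × 1.042069 = £125.84

£125.84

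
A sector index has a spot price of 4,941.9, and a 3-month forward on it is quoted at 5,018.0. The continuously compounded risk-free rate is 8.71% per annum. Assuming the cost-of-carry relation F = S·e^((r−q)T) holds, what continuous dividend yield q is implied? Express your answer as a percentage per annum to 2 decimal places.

2.60%

From F = S·e^((r−q)T): (r − q) = ln(F/S)/T
ln(5018.0/4941.9) = ln(1.015399) = 0.015282
(r − q) = 0.015282 / (3/12) = 0.061128
q = r − ln(F/S)/T = 0.0871 − 0.061128 = 0.025972
q = 2.60%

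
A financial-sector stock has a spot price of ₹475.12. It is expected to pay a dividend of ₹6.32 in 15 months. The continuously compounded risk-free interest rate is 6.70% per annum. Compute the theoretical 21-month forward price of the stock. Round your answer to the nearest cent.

₹527.69

PV(dividends) I = 6.32·e^(−0.0670·15/12)
I = 5.8123
F = (S − I)·e^(rT) = (475.12 − 5.8123) · e^(0.0670·21/12)
= 469.3077 · e^0.117250 = 469.3077 × 1.124400 = ₹527.69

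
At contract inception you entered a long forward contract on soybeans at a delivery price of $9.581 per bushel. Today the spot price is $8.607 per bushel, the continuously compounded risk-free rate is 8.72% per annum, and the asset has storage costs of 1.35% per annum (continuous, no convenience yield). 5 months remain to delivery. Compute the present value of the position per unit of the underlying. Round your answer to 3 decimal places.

-$0.584 per bushel

Current fair forward for the remaining 5 months: F = S·e^((r + u)·T), (r + u) = 0.0872 + 0.0135 = 0.1007
F = 8.607 · e^(0.1007 × 5/12) = 8.607 × 1.042851 = 8.9758
Value of long forward = (F − K)·e^(−rT) = (8.9758 − 9.581) · e^(−0.0872·5/12)
= -0.6052 × 0.964319 = -0.584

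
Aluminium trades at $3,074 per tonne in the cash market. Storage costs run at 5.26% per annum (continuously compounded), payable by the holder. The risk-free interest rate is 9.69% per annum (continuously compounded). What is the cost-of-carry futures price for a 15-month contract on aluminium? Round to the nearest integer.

Net carry = r + u − y = 0.0969 + 0.0526 − 0.0000 = 0.1495
F = S·e^((r+u−y)T) = 3074 · e^(0.1495 × 15/12) = 3074 · e^0.186875
= 3074 × 1.205477 = $3,706 per tonne

$3,706 per tonne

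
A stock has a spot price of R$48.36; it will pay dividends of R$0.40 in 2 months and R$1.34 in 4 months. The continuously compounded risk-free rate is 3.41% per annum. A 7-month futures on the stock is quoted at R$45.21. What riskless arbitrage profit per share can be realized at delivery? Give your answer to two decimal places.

R$2.36 per share

PV(dividends) I = 0.40·e^(−0.0341·2/12) + 1.34·e^(−0.0341·4/12) = 1.7226
Fair futures F* = (S − I)·e^(rT) = (48.36 − 1.7226)·e^0.019892 = 46.6374 × 1.020091 = 47.5744
Market R$45.21 < fair 47.5744: forward underpriced → reverse cash-and-carry (short the stock, invest proceeds at r, pay the dividends, go long the forward).
Profit at T = |F_mkt − F*| = |45.21 − 47.5744| = R$2.36 per share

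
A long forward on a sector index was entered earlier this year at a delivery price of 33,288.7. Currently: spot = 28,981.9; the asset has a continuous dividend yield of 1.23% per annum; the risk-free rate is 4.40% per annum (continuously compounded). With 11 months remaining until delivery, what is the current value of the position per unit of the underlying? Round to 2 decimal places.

-3315.81

Current fair forward for the remaining 11 months: F = S·e^((r − q)·T), (r − q) = 0.0440 − 0.0123 = 0.0317
F = 28981.9 · e^(0.0317 × 11/12) = 28981.9 × 1.02948465 = 29836.4212
Value of long forward = (F − K)·e^(−rT) = (29836.4212 − 33288.7) · e^(−0.0440·11/12)
= -3452.2788 × 0.96046923 = -3315.81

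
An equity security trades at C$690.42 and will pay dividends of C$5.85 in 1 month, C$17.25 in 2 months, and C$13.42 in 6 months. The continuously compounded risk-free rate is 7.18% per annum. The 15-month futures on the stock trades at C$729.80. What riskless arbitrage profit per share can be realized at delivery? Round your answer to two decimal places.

PV(dividends) I = 5.85·e^(−0.0718·1/12) + 17.25·e^(−0.0718·2/12) + 13.42·e^(−0.0718·6/12) = 35.8067
Fair futures F* = (S − I)·e^(rT) = (690.42 − 35.8067)·e^0.089750 = 654.6133 × 1.093901 = 716.0821
Market C$729.80 > fair 716.0821: forward overpriced → cash-and-carry (borrow at r, buy the stock and collect the dividends, short the forward).
Profit at T = |F_mkt − F*| = |729.80 − 716.0821| = C$13.72 per share

C$13.72 per share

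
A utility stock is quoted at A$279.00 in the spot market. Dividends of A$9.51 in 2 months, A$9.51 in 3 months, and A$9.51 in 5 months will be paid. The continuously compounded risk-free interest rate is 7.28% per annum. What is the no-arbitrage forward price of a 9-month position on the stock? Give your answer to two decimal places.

PV(dividends) I = 9.51·e^(−0.0728·2/12) + 9.51·e^(−0.0728·3/12) + 9.51·e^(−0.0728·5/12)
I = 9.3953 + 9.3385 + 9.2259 = 27.9597
F = (S − I)·e^(rT) = (279.00 − 27.9597) · e^(0.0728·9/12)
= 251.0403 · e^0.054600 = 251.0403 × 1.056118 = A$265.13

A$265.13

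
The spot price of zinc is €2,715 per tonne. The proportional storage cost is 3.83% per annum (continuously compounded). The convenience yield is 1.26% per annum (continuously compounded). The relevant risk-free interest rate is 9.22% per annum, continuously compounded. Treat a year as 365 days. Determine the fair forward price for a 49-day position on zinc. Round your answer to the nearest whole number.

€2,758 per tonne

Net carry = r + u − y = 0.0922 + 0.0383 − 0.0126 = 0.1179
F = S·e^((r+u−y)T) = 2715 · e^(0.1179 × 49/365) = 2715 · e^0.015828
= 2715 × 1.015954 = €2,758 per tonne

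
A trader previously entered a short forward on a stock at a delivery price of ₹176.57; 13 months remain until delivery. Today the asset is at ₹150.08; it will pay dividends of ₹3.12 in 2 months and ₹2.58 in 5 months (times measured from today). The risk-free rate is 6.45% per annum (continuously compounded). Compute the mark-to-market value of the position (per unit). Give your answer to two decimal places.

₹20.17

PV(remaining dividends) I = 3.12·e^(−0.0645·2/12) + 2.58·e^(−0.0645·5/12) = 5.5982
Current forward F = (S − I)·e^(rT) = (150.08 − 5.5982)·e^(0.0645·13/12) = 144.4818 × 1.072374 = 154.9385
Value (long) = (F − K)·e^(−rT) = (154.9385 − 176.57) × 0.932510 = -20.1716
Short position value = −(long value) = ₹20.17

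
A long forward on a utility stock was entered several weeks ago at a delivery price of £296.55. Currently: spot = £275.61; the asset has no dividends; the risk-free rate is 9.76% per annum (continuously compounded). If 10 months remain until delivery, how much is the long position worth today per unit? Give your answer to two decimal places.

Current fair forward for the remaining 10 months: F = S·e^(r·T), r = 0.0976
F = 275.61 · e^(0.0976 × 10/12) = 275.61 × 1.084732 = 298.9630
Value of long forward = (F − K)·e^(−rT) = (298.9630 − 296.55) · e^(−0.0976·10/12)
= 2.4130 × 0.921886 = 2.22

£2.22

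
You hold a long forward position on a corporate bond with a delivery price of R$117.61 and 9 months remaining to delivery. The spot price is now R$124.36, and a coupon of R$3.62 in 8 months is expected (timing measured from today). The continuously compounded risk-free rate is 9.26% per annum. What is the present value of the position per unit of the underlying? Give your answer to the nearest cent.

PV(remaining coupons) I = 3.62·e^(−0.0926·8/12) = 3.4033
Current forward F = (S − I)·e^(rT) = (124.36 − 3.4033)·e^(0.0926·9/12) = 120.9567 × 1.071918 = 129.6557
Value (long) = (F − K)·e^(−rT) = (129.6557 − 117.61) × 0.932907 = 11.2375
Value = R$11.24

R$11.24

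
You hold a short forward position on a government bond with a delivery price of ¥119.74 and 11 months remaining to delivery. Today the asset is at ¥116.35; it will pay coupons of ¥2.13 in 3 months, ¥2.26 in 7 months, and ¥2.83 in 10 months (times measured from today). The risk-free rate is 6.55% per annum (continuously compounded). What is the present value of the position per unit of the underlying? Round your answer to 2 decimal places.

PV(remaining coupons) I = 2.13·e^(−0.0655·3/12) + 2.26·e^(−0.0655·7/12) + 2.83·e^(−0.0655·10/12) = 6.9504
Current forward F = (S − I)·e^(rT) = (116.35 − 6.9504)·e^(0.0655·11/12) = 109.3996 × 1.061881 = 116.1694
Value (long) = (F − K)·e^(−rT) = (116.1694 − 119.74) × 0.941725 = -3.3625
Short position value = −(long value) = ¥3.36

¥3.36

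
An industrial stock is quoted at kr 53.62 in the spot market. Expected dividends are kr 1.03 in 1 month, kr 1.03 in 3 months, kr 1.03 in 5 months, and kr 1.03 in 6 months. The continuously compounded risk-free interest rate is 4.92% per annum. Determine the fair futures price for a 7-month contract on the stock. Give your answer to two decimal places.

kr 51.01

PV(dividends) I = 1.03·e^(−0.0492·1/12) + 1.03·e^(−0.0492·3/12) + 1.03·e^(−0.0492·5/12) + 1.03·e^(−0.0492·6/12)
I = 1.0258 + 1.0174 + 1.0091 + 1.0050 = 4.0573
F = (S − I)·e^(rT) = (53.62 − 4.0573) · e^(0.0492·7/12)
= 49.5627 · e^0.028700 = 49.5627 × 1.029116 = kr 51.01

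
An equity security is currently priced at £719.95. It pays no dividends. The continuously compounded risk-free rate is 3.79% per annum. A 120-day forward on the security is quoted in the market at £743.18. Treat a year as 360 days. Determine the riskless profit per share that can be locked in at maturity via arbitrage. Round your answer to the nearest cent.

£14.08 per share

Fair forward: F* = S·e^(carry·T), with carry = r = 0.0379
F* = 719.95 · e^(0.0379 × 120/360) = 719.95 · e^0.012633 = 719.95 × 1.012713 = £729.1027
Market £743.18 > fair £729.1027: forward overpriced → cash-and-carry (buy spot, short the forward).
At maturity, profit = |F_mkt − F*| = |743.18 − 729.1027| = £14.08 per share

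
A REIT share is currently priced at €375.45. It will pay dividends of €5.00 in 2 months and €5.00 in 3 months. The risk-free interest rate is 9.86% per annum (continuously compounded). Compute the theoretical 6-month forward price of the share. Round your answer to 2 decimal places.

€384.13

PV(dividends) I = 5.00·e^(−0.0986·2/12) + 5.00·e^(−0.0986·3/12)
I = 4.9185 + 4.8783 = 9.7968
F = (S − I)·e^(rT) = (375.45 − 9.7968) · e^(0.0986·6/12)
= 365.6532 · e^0.049300 = 365.6532 × 1.050535 = €384.13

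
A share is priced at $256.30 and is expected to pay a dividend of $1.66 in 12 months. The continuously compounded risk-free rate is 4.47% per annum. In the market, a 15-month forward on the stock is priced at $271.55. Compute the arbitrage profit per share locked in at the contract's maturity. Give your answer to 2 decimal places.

$2.20 per share

PV(dividends) I = 1.66·e^(−0.0447·12/12) = 1.5874
Fair forward F* = (S − I)·e^(rT) = (256.30 − 1.5874)·e^0.055875 = 254.7126 × 1.057465 = 269.3497
Market $271.55 > fair 269.3497: forward overpriced → cash-and-carry (borrow at r, buy the stock and collect the dividends, short the forward).
Profit at T = |F_mkt − F*| = |271.55 − 269.3497| = $2.20 per share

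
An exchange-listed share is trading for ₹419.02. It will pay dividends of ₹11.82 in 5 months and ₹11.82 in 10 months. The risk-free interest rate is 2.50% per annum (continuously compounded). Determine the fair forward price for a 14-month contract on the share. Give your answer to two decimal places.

₹407.46

PV(dividends) I = 11.82·e^(−0.0250·5/12) + 11.82·e^(−0.0250·10/12)
I = 11.6975 + 11.5763 = 23.2738
F = (S − I)·e^(rT) = (419.02 − 23.2738) · e^(0.0250·14/12)
= 395.7462 · e^0.029167 = 395.7462 × 1.029597 = ₹407.46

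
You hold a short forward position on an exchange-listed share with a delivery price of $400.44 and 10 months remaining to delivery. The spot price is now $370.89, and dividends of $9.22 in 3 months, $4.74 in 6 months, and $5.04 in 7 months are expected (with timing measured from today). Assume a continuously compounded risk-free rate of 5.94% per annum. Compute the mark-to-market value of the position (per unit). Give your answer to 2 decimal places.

PV(remaining dividends) I = 9.22·e^(−0.0594·3/12) + 4.74·e^(−0.0594·6/12) + 5.04·e^(−0.0594·7/12) = 18.5537
Current forward F = (S − I)·e^(rT) = (370.89 − 18.5537)·e^(0.0594·10/12) = 352.3363 × 1.050746 = 370.2160
Value (long) = (F − K)·e^(−rT) = (370.2160 − 400.44) × 0.951705 = -28.7643
Short position value = −(long value) = $28.76

$28.76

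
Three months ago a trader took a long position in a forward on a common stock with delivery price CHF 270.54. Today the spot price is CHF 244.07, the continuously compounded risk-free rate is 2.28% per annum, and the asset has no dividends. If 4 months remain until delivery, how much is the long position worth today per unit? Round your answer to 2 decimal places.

Current fair forward for the remaining 4 months: F = S·e^(r·T), r = 0.0228
F = 244.07 · e^(0.0228 × 4/12) = 244.07 × 1.007629 = 245.9320
Value of long forward = (F − K)·e^(−rT) = (245.9320 − 270.54) · e^(−0.0228·4/12)
= -24.6080 × 0.992429 = -24.42

-CHF 24.42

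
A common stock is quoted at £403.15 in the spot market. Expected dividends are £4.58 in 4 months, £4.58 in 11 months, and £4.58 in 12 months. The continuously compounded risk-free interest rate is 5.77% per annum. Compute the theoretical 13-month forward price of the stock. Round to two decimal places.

£415.15

PV(dividends) I = 4.58·e^(−0.0577·4/12) + 4.58·e^(−0.0577·11/12) + 4.58·e^(−0.0577·12/12)
I = 4.4928 + 4.3441 + 4.3232 = 13.1601
F = (S − I)·e^(rT) = (403.15 − 13.1601) · e^(0.0577·13/12)
= 389.9899 · e^0.062508 = 389.9899 × 1.064503 = £415.15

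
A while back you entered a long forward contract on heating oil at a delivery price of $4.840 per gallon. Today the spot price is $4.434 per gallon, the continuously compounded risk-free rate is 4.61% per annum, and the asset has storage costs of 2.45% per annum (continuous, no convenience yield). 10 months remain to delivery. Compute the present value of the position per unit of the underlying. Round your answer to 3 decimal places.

Current fair forward for the remaining 10 months: F = S·e^((r + u)·T), (r + u) = 0.0461 + 0.0245 = 0.0706
F = 4.434 · e^(0.0706 × 10/12) = 4.434 × 1.060598 = 4.7027
Value of long forward = (F − K)·e^(−rT) = (4.7027 − 4.840) · e^(−0.0461·10/12)
= -0.1373 × 0.962312 = -0.132

-$0.132 per gallon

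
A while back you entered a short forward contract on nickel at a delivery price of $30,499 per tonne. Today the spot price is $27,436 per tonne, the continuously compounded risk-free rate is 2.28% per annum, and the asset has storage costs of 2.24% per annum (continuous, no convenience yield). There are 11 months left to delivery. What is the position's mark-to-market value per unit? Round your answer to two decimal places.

$1863.01 per tonne

Current fair forward for the remaining 11 months: F = S·e^((r + u)·T), (r + u) = 0.0228 + 0.0224 = 0.0452
F = 27436 · e^(0.0452 × 11/12) = 27436 × 1.04230367 = 28596.6435
Value of long forward = (F − K)·e^(−rT) = (28596.6435 − 30499) · e^(−0.0228·11/12)
= -1902.3565 × 0.97931689 = -1863.01
Short position value = −(long value) = $1863.01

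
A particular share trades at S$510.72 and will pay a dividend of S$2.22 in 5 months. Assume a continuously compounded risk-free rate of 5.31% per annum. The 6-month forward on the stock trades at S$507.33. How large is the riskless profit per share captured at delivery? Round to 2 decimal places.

S$14.90 per share

PV(dividends) I = 2.22·e^(−0.0531·5/12) = 2.1714
Fair forward F* = (S − I)·e^(rT) = (510.72 − 2.1714)·e^0.026550 = 508.5486 × 1.026906 = 522.2316
Market S$507.33 < fair 522.2316: forward underpriced → reverse cash-and-carry (short the stock, invest proceeds at r, pay the dividends, go long the forward).
Profit at T = |F_mkt − F*| = |507.33 − 522.2316| = S$14.90 per share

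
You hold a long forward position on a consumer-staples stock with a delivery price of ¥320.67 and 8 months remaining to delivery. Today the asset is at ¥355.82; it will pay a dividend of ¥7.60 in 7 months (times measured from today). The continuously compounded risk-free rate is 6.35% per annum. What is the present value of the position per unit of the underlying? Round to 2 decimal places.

¥41.12

PV(remaining dividends) I = 7.60·e^(−0.0635·7/12) = 7.3236
Current forward F = (S − I)·e^(rT) = (355.82 − 7.3236)·e^(0.0635·8/12) = 348.4964 × 1.043242 = 363.5661
Value (long) = (F − K)·e^(−rT) = (363.5661 − 320.67) × 0.958550 = 41.1181
Value = ¥41.12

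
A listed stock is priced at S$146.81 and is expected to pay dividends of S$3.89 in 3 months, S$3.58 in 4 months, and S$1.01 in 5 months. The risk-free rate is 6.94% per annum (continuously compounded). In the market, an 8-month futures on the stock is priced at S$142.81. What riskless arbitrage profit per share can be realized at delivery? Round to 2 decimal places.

PV(dividends) I = 3.89·e^(−0.0694·3/12) + 3.58·e^(−0.0694·4/12) + 1.01·e^(−0.0694·5/12) = 8.3024
Fair futures F* = (S − I)·e^(rT) = (146.81 − 8.3024)·e^0.046267 = 138.5076 × 1.047354 = 145.0665
Market S$142.81 < fair 145.0665: forward underpriced → reverse cash-and-carry (short the stock, invest proceeds at r, pay the dividends, go long the forward).
Profit at T = |F_mkt − F*| = |142.81 − 145.0665| = S$2.26 per share

S$2.26 per share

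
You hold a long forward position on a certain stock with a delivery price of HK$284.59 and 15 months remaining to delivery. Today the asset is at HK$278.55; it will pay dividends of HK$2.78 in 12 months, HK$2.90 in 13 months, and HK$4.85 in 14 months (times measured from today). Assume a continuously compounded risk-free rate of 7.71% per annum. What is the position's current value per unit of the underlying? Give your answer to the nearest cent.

HK$10.43

PV(remaining dividends) I = 2.78·e^(−0.0771·12/12) + 2.90·e^(−0.0771·13/12) + 4.85·e^(−0.0771·14/12) = 9.6741
Current forward F = (S − I)·e^(rT) = (278.55 − 9.6741)·e^(0.0771·15/12) = 268.8759 × 1.101172 = 296.0786
Value (long) = (F − K)·e^(−rT) = (296.0786 − 284.59) × 0.908123 = 10.4331
Value = HK$10.43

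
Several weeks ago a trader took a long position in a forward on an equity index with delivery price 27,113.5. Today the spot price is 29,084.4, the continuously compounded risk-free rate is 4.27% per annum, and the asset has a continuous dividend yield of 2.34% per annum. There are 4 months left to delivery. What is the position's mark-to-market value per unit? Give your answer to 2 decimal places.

Current fair forward for the remaining 4 months: F = S·e^((r − q)·T), (r − q) = 0.0427 − 0.0234 = 0.0193
F = 29084.4 · e^(0.0193 × 4/12) = 29084.4 × 1.00645407 = 29272.1128
Value of long forward = (F − K)·e^(−rT) = (29272.1128 − 27113.5) · e^(−0.0427·4/12)
= 2158.6128 × 0.98586748 = 2128.11

2128.11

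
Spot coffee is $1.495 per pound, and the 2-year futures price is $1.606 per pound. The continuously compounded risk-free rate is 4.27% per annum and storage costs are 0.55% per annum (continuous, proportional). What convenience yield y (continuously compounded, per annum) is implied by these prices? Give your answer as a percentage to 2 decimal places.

F = S·e^((r+u−y)T) ⇒ (r+u−y) = ln(F/S)/T
ln(1.606/1.495) = 0.071620; /T ⇒ 0.035810
y = r + u − ln(F/S)/T = 0.0427 + 0.0055 − 0.035810 = 0.012390
y = 1.24%

1.24%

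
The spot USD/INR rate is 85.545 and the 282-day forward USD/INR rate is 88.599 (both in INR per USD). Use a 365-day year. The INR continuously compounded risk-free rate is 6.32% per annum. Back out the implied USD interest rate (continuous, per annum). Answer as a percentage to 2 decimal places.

1.78%

F = S·e^((r_INR − r_USD)T) ⇒ r_USD = r_INR − ln(F/S)/T
ln(88.599/85.545) = 0.035078; /(282/365) = 0.045402
r_USD = 0.0632 − 0.045402 = 0.017798
r_USD = 1.78%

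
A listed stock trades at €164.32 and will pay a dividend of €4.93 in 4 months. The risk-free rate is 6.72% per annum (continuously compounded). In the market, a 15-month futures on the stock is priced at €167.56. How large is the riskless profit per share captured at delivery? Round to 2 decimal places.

€5.92 per share

PV(dividends) I = 4.93·e^(−0.0672·4/12) = 4.8208
Fair futures F* = (S − I)·e^(rT) = (164.32 − 4.8208)·e^0.084000 = 159.4992 × 1.087629 = 173.4760
Market €167.56 < fair 173.4760: forward underpriced → reverse cash-and-carry (short the stock, invest proceeds at r, pay the dividends, go long the forward).
Profit at T = |F_mkt − F*| = |167.56 − 173.4760| = €5.92 per share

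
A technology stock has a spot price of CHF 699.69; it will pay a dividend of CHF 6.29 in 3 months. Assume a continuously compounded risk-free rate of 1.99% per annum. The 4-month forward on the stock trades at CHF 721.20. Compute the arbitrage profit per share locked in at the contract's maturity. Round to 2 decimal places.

CHF 23.15 per share

PV(dividends) I = 6.29·e^(−0.0199·3/12) = 6.2588
Fair forward F* = (S − I)·e^(rT) = (699.69 − 6.2588)·e^0.006633 = 693.4312 × 1.006655 = 698.0460
Market CHF 721.20 > fair 698.0460: forward overpriced → cash-and-carry (borrow at r, buy the stock and collect the dividends, short the forward).
Profit at T = |F_mkt − F*| = |721.20 − 698.0460| = CHF 23.15 per share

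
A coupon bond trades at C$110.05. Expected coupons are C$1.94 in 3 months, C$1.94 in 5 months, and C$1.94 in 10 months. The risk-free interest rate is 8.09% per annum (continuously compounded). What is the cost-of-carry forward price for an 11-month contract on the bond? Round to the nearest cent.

PV(coupons) I = 1.94·e^(−0.0809·3/12) + 1.94·e^(−0.0809·5/12) + 1.94·e^(−0.0809·10/12)
I = 1.9012 + 1.8757 + 1.8135 = 5.5904
F = (S − I)·e^(rT) = (110.05 − 5.5904) · e^(0.0809·11/12)
= 104.4596 · e^0.074158 = 104.4596 × 1.076977 = C$112.50

C$112.50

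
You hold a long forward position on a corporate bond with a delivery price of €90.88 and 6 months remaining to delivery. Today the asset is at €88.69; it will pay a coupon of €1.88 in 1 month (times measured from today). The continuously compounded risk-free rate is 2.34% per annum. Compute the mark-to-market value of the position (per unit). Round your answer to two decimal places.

-€3.01

PV(remaining coupons) I = 1.88·e^(−0.0234·1/12) = 1.8763
Current forward F = (S − I)·e^(rT) = (88.69 − 1.8763)·e^(0.0234·6/12) = 86.8137 × 1.011769 = 87.8354
Value (long) = (F − K)·e^(−rT) = (87.8354 − 90.88) × 0.988368 = -3.0092
Value = -€3.01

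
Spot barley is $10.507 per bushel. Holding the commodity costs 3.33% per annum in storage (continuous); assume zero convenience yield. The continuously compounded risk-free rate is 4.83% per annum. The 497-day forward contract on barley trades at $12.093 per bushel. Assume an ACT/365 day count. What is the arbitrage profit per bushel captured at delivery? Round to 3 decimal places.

$0.351 per bushel

Fair forward: F* = S·e^(carry·T), with carry = (r + u) = 0.0483 + 0.0333 = 0.0816
F* = 10.507 · e^(0.0816 × 497/365) = 10.507 · e^0.111110 = 10.507 × 1.117518 = $11.7418
Market $12.093 > fair $11.7418: forward overpriced → cash-and-carry (buy spot, short the forward).
At maturity, profit = |F_mkt − F*| = |12.093 − 11.7418| = $0.351 per bushel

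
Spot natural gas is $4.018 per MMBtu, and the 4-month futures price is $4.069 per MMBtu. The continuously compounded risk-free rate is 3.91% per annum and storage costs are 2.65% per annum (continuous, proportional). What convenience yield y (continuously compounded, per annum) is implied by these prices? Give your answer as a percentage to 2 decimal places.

2.78%

F = S·e^((r+u−y)T) ⇒ (r+u−y) = ln(F/S)/T
ln(4.069/4.018) = 0.012613; /T ⇒ 0.037839
y = r + u − ln(F/S)/T = 0.0391 + 0.0265 − 0.037839 = 0.027761
y = 2.78%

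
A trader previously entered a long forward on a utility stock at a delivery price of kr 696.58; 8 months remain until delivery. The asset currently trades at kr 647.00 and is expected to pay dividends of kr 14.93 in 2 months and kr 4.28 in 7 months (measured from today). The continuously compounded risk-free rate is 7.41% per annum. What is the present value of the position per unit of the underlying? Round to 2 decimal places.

PV(remaining dividends) I = 14.93·e^(−0.0741·2/12) + 4.28·e^(−0.0741·7/12) = 18.8457
Current forward F = (S − I)·e^(rT) = (647.00 − 18.8457)·e^(0.0741·8/12) = 628.1543 × 1.050641 = 659.9647
Value (long) = (F − K)·e^(−rT) = (659.9647 − 696.58) × 0.951800 = -34.8504
Value = -kr 34.85

-kr 34.85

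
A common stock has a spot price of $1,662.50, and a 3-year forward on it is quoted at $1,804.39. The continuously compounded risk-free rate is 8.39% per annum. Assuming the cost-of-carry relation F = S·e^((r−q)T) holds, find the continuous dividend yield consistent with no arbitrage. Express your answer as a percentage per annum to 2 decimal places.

From F = S·e^((r−q)T): (r − q) = ln(F/S)/T
ln(1804.39/1662.50) = ln(1.085347) = 0.081900
(r − q) = 0.081900 / (3) = 0.027300
q = r − ln(F/S)/T = 0.0839 − 0.027300 = 0.056600
q = 5.66%

5.66%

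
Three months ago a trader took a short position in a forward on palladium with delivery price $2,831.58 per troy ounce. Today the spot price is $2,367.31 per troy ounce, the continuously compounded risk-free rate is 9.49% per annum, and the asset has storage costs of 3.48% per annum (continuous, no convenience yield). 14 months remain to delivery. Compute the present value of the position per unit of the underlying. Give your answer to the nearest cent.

$69.41 per troy ounce

Current fair forward for the remaining 14 months: F = S·e^((r + u)·T), (r + u) = 0.0949 + 0.0348 = 0.1297
F = 2367.31 · e^(0.1297 × 14/12) = 2367.31 × 1.16336500 = 2754.0456
Value of long forward = (F − K)·e^(−rT) = (2754.0456 − 2831.58) · e^(−0.0949·14/12)
= -77.5344 × 0.89519235 = -69.41
Short position value = −(long value) = $69.41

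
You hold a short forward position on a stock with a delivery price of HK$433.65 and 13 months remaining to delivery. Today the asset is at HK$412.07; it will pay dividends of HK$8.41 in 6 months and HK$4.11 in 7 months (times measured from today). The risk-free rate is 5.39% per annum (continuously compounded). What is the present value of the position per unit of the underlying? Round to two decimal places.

HK$9.15

PV(remaining dividends) I = 8.41·e^(−0.0539·6/12) + 4.11·e^(−0.0539·7/12) = 12.1692
Current forward F = (S − I)·e^(rT) = (412.07 − 12.1692)·e^(0.0539·13/12) = 399.9008 × 1.060130 = 423.9468
Value (long) = (F − K)·e^(−rT) = (423.9468 − 433.65) × 0.943280 = -9.1528
Short position value = −(long value) = HK$9.15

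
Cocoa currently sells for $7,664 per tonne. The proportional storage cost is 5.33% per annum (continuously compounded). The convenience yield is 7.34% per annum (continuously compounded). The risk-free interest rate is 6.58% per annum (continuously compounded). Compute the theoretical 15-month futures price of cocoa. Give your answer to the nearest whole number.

Net carry = r + u − y = 0.0658 + 0.0533 − 0.0734 = 0.0457
F = S·e^((r+u−y)T) = 7664 · e^(0.0457 × 15/12) = 7664 · e^0.057125
= 7664 × 1.058788 = $8,115 per tonne

$8,115 per tonne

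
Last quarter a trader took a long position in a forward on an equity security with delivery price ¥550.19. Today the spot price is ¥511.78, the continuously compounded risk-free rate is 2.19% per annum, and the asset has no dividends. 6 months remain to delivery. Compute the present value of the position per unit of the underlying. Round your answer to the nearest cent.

-¥32.42

Current fair forward for the remaining 6 months: F = S·e^(r·T), r = 0.0219
F = 511.78 · e^(0.0219 × 6/12) = 511.78 × 1.011010 = 517.4147
Value of long forward = (F − K)·e^(−rT) = (517.4147 − 550.19) · e^(−0.0219·6/12)
= -32.7753 × 0.989110 = -32.42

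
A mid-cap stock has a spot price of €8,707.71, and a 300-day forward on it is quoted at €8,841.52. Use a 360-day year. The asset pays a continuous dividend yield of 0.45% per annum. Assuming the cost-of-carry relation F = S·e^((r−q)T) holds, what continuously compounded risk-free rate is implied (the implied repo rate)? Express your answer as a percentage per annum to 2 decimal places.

From F = S·e^((r−q)T): (r − q) = ln(F/S)/T
ln(8841.52/8707.71) = ln(1.015367) = 0.015250
(r − q) = 0.015250 / (300/360) = 0.018300
r = ln(F/S)/T + q = 0.018300 + 0.0045 = 0.022800
r = 2.28%

2.28%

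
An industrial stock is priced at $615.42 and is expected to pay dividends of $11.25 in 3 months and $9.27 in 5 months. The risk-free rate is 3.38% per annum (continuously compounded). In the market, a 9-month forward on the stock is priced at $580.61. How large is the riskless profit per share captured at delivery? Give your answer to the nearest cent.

PV(dividends) I = 11.25·e^(−0.0338·3/12) + 9.27·e^(−0.0338·5/12) = 20.2957
Fair forward F* = (S − I)·e^(rT) = (615.42 − 20.2957)·e^0.025350 = 595.1243 × 1.025674 = 610.4035
Market $580.61 < fair 610.4035: forward underpriced → reverse cash-and-carry (short the stock, invest proceeds at r, pay the dividends, go long the forward).
Profit at T = |F_mkt − F*| = |580.61 − 610.4035| = $29.79 per share

$29.79 per share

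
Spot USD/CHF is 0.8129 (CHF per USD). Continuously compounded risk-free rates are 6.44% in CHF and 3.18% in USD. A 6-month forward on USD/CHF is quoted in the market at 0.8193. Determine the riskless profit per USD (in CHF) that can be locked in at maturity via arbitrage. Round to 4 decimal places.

Fair forward: F* = S·e^(carry·T), with carry = (r_CHF − r_USD) = 0.0644 − 0.0318 = 0.0326
F* = 0.8129 · e^(0.0326 × 6/12) = 0.8129 · e^0.016300 = 0.8129 × 1.016434 = 0.8263
Market 0.8193 < fair 0.8263: forward underpriced → reverse cash-and-carry (short spot, go long the forward).
At maturity, profit = |F_mkt − F*| = |0.8193 − 0.8263| = 0.0070 per USD (in CHF)

0.0070 per USD (in CHF)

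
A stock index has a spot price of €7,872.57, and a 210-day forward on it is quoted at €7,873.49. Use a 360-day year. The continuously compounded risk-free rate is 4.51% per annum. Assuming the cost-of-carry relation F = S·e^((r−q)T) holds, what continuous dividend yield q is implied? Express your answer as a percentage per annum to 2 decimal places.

4.49%

From F = S·e^((r−q)T): (r − q) = ln(F/S)/T
ln(7873.49/7872.57) = ln(1.000117) = 0.000117
(r − q) = 0.000117 / (210/360) = 0.000201
q = r − ln(F/S)/T = 0.0451 − 0.000201 = 0.044899
q = 4.49%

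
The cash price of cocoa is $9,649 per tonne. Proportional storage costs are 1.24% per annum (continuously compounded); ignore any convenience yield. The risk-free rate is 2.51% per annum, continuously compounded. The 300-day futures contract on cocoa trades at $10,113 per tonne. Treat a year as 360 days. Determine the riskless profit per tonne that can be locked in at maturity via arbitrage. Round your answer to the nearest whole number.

$158 per tonne

Fair futures: F* = S·e^(carry·T), with carry = (r + u) = 0.0251 + 0.0124 = 0.0375
F* = 9649 · e^(0.0375 × 300/360) = 9649 · e^0.031250 = 9649 × 1.031743 = $9955.2882
Market $10113 > fair $9955.2882: forward overpriced → cash-and-carry (buy spot, short the forward).
At maturity, profit = |F_mkt − F*| = |10113 − 9955.2882| = $158 per tonne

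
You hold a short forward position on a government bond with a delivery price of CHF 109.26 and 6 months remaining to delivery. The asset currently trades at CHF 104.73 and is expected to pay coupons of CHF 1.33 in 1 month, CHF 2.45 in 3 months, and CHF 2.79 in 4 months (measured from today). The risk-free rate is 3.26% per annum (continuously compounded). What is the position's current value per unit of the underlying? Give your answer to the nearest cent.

PV(remaining coupons) I = 1.33·e^(−0.0326·1/12) + 2.45·e^(−0.0326·3/12) + 2.79·e^(−0.0326·4/12) = 6.5164
Current forward F = (S − I)·e^(rT) = (104.73 − 6.5164)·e^(0.0326·6/12) = 98.2136 × 1.016434 = 99.8276
Value (long) = (F − K)·e^(−rT) = (99.8276 − 109.26) × 0.983832 = -9.2799
Short position value = −(long value) = CHF 9.28

CHF 9.28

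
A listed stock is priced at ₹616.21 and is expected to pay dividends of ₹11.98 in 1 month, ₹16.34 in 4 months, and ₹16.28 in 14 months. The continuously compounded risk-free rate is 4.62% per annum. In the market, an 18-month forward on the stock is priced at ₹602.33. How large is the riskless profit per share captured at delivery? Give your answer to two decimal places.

₹11.53 per share

PV(dividends) I = 11.98·e^(−0.0462·1/12) + 16.34·e^(−0.0462·4/12) + 16.28·e^(−0.0462·14/12) = 43.4500
Fair forward F* = (S − I)·e^(rT) = (616.21 − 43.4500)·e^0.069300 = 572.7600 × 1.071758 = 613.8601
Market ₹602.33 < fair 613.8601: forward underpriced → reverse cash-and-carry (short the stock, invest proceeds at r, pay the dividends, go long the forward).
Profit at T = |F_mkt − F*| = |602.33 − 613.8601| = ₹11.53 per share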